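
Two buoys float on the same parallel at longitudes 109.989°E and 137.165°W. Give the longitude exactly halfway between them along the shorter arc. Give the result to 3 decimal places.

166.412°E

Signed shortest Δλ from +109.989° to -137.165° is +112.846°.
Midpoint longitude = +109.989° + (+112.846°)/2 = +109.989° + 56.423° = +166.412°.
(The naïve average (+109.989 + -137.165)/2 = -13.588° is on the wrong side of the globe.)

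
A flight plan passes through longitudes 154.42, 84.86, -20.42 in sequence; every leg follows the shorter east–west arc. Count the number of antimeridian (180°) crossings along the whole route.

0

Leg 1: +154.42° → +84.86°, shortest Δλ = -69.56° (west) — does not cross 180°.
Leg 2: +84.86° → -20.42°, shortest Δλ = -105.28° (west) — does not cross 180°.
Total crossings: 0.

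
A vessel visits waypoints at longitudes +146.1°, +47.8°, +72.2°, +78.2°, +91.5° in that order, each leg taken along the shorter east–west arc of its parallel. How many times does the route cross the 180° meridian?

Leg 1: +146.1° → +47.8°, shortest Δλ = -98.3° (west) — does not cross 180°.
Leg 2: +47.8° → +72.2°, shortest Δλ = 24.4° (east) — does not cross 180°.
Leg 3: +72.2° → +78.2°, shortest Δλ = 6.0° (east) — does not cross 180°.
Leg 4: +78.2° → +91.5°, shortest Δλ = 13.3° (east) — does not cross 180°.
Total crossings: 0.

0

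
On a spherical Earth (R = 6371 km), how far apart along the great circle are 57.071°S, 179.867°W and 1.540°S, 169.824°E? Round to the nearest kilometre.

6242 km

Δλ = 169.824 − -179.867 = 349.691°; wrapped into (−180°, 180°]: -10.309°.
Δφ = -1.540 − -57.071 = 55.531°.
a = sin²(Δφ/2) + cos φ₁ · cos φ₂ · sin²(Δλ/2) = 0.221406.
c = 2·atan2(√a, √(1−a)) = 0.97980 rad → d = 6371·c ≈ 6242.31 km.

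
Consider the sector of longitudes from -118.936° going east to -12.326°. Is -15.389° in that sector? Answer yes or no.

Band width going east from -118.936° to -12.326°: ((-12.326 − -118.936) mod 360) = 106.610°.
Offset of -15.389° east of the west edge: ((-15.389 − -118.936) mod 360) = 103.547°.
103.547° ≤ 106.610° ⇒ inside.

Yes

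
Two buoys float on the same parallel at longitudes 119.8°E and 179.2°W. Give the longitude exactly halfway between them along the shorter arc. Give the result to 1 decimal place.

Signed shortest Δλ from +119.8° to -179.2° is +61.0°.
Midpoint longitude = +119.8° + (+61.0°)/2 = +119.8° + 30.5° = +150.3°.
(The naïve average (+119.8 + -179.2)/2 = -29.7° is on the wrong side of the globe.)

150.3°E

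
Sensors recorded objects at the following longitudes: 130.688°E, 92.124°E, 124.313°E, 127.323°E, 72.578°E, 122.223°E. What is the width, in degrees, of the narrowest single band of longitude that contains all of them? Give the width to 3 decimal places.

Sort the longitudes: +72.578°, +92.124°, +122.223°, +124.313°, +127.323°, +130.688°.
Eastward gaps between consecutive values (wrapping around): 19.546°, 30.099°, 2.090°, 3.010°, 3.365°, 301.890°.
Largest gap = 301.890° ⇒ minimal covering band is its complement: 360° − 301.890° = 58.110°.
Band runs from +72.578° eastward to +130.688°.

58.110°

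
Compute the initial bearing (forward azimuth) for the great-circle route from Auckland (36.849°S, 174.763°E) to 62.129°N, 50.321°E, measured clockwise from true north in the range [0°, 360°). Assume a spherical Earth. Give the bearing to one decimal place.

Δλ = 50.321 − 174.763 = -124.442°.
θ = atan2( sin Δλ · cos φ₂ , cos φ₁ · sin φ₂ − sin φ₁ · cos φ₂ · cos Δλ )
  = atan2(-0.38553, 0.54884) = -35.086° → normalised to [0°, 360°): 324.914°.

324.9°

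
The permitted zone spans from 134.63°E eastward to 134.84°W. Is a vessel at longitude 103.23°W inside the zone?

No

Band width going east from +134.63° to -134.84°: ((-134.84 − 134.63) mod 360) = 90.53°.
Offset of -103.23° east of the west edge: ((-103.23 − 134.63) mod 360) = 122.14°.
122.14° > 90.53° ⇒ outside.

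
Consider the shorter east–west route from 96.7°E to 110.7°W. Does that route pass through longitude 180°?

Naïve |-110.7 − 96.7| = 207.4° > 180°, so the shorter arc goes the other way round — across 180°.
Signed shortest Δλ = ((-110.7 − 96.7 + 180) mod 360) − 180 = 152.6°.
Going east by 152.6° from +96.7° passes through 180° before reaching -110.7°.

Yes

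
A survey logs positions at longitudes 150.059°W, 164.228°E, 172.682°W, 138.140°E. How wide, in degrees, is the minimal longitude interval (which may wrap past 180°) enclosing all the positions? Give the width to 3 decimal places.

71.801°

Sort the longitudes: -172.682°, -150.059°, +138.140°, +164.228°.
Eastward gaps between consecutive values (wrapping around): 22.623°, 288.199°, 26.088°, 23.090°.
Largest gap = 288.199° ⇒ minimal covering band is its complement: 360° − 288.199° = 71.801°.
Band runs from +138.140° eastward to -150.059°, crossing the antimeridian.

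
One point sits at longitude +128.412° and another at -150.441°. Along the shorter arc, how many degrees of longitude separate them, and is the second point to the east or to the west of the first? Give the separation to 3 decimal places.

81.147° east

Raw difference: -150.441 − 128.412 = -278.853°.
Normalise into (−180°, 180°]: -278.853° + 360° = 81.147°.
Positive ⇒ the second point lies to the east; separation 81.147°.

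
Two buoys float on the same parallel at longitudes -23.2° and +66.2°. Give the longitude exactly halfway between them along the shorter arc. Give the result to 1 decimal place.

Signed shortest Δλ from -23.2° to +66.2° is +89.4°.
Midpoint longitude = -23.2° + (+89.4°)/2 = -23.2° + 44.7° = +21.5°.

+21.5°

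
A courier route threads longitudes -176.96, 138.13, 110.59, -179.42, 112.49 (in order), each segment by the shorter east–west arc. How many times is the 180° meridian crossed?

Leg 1: -176.96° → +138.13°, shortest Δλ = -44.91° (west) — crosses 180°.
Leg 2: +138.13° → +110.59°, shortest Δλ = -27.54° (west) — does not cross 180°.
Leg 3: +110.59° → -179.42°, shortest Δλ = 69.99° (east) — crosses 180°.
Leg 4: -179.42° → +112.49°, shortest Δλ = -68.09° (west) — crosses 180°.
Total crossings: 3.

3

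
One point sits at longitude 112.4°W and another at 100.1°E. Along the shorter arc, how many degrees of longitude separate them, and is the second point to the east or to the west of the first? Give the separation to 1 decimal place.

Raw difference: 100.1 − -112.4 = 212.5°.
Normalise into (−180°, 180°]: 212.5° − 360° = -147.5°.
Negative ⇒ the second point lies to the west; separation 147.5°.

147.5° west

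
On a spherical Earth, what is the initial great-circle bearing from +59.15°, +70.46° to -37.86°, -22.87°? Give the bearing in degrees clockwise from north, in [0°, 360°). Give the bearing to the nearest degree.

251°

Δλ = -22.87 − 70.46 = -93.33°.
θ = atan2( sin Δλ · cos φ₂ , cos φ₁ · sin φ₂ − sin φ₁ · cos φ₂ · cos Δλ )
  = atan2(-0.78818, -0.27535) = -109.257° → normalised to [0°, 360°): 250.743°.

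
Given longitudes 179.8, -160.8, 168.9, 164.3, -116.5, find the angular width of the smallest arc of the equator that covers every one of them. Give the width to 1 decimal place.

79.2°

Sort the longitudes: -160.8°, -116.5°, +164.3°, +168.9°, +179.8°.
Eastward gaps between consecutive values (wrapping around): 44.3°, 280.8°, 4.6°, 10.9°, 19.4°.
Largest gap = 280.8° ⇒ minimal covering band is its complement: 360° − 280.8° = 79.2°.
Band runs from +164.3° eastward to -116.5°, crossing the antimeridian.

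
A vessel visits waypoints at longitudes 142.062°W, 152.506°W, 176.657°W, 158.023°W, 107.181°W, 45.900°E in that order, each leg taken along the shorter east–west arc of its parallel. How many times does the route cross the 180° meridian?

0

Leg 1: -142.062° → -152.506°, shortest Δλ = -10.444° (west) — does not cross 180°.
Leg 2: -152.506° → -176.657°, shortest Δλ = -24.151° (west) — does not cross 180°.
Leg 3: -176.657° → -158.023°, shortest Δλ = 18.634° (east) — does not cross 180°.
Leg 4: -158.023° → -107.181°, shortest Δλ = 50.842° (east) — does not cross 180°.
Leg 5: -107.181° → +45.900°, shortest Δλ = 153.081° (east) — does not cross 180°.
Total crossings: 0.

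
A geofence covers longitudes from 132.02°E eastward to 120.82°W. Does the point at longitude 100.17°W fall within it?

Band width going east from +132.02° to -120.82°: ((-120.82 − 132.02) mod 360) = 107.16°.
Offset of -100.17° east of the west edge: ((-100.17 − 132.02) mod 360) = 127.81°.
127.81° > 107.16° ⇒ outside.

No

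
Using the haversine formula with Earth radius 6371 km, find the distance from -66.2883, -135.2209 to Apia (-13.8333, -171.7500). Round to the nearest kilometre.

6429 km

Δλ = -171.7500 − -135.2209 = -36.5291°.
Δφ = -13.8333 − -66.2883 = 52.4550°.
a = sin²(Δφ/2) + cos φ₁ · cos φ₂ · sin²(Δλ/2) = 0.233661.
c = 2·atan2(√a, √(1−a)) = 1.00903 rad → d = 6371·c ≈ 6428.56 km.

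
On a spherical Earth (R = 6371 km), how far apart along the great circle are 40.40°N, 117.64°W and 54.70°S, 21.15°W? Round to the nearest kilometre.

Δλ = -21.15 − -117.64 = 96.49°.
Δφ = -54.70 − 40.40 = -95.10°.
a = sin²(Δφ/2) + cos φ₁ · cos φ₂ · sin²(Δλ/2) = 0.789347.
c = 2·atan2(√a, √(1−a)) = 2.18792 rad → d = 6371·c ≈ 13939.26 km.

13939 km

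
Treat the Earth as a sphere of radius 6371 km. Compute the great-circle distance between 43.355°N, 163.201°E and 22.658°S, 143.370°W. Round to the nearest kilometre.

Δλ = -143.370 − 163.201 = -306.571°; wrapped into (−180°, 180°]: 53.429°.
Δφ = -22.658 − 43.355 = -66.013°.
a = sin²(Δφ/2) + cos φ₁ · cos φ₂ · sin²(Δλ/2) = 0.432337.
c = 2·atan2(√a, √(1−a)) = 1.43505 rad → d = 6371·c ≈ 9142.73 km.

9143 km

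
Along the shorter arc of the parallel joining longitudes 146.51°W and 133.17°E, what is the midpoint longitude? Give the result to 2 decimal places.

173.33°E

Signed shortest Δλ from -146.51° to +133.17° is -80.32°.
Midpoint longitude = -146.51° + (-80.32°)/2 = -146.51° − 40.16° = -186.67°.
Normalise into (−180°, 180°]: +173.33°.
(The naïve average (-146.51 + +133.17)/2 = -6.67° is on the wrong side of the globe.)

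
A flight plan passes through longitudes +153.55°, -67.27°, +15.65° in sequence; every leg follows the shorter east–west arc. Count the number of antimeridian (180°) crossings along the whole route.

1

Leg 1: +153.55° → -67.27°, shortest Δλ = 139.18° (east) — crosses 180°.
Leg 2: -67.27° → +15.65°, shortest Δλ = 82.92° (east) — does not cross 180°.
Total crossings: 1.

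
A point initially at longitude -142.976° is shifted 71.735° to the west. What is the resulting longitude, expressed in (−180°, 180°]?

+145.289°

Start at -142.976°; shift −71.735° → -214.711°.
-214.711° lies outside (−180°, 180°]; add 360° → +145.289°.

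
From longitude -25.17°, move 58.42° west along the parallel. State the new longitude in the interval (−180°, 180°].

Start at -25.17°; shift −58.42° → -83.59°.
-83.59° already lies in (−180°, 180°].

-83.59°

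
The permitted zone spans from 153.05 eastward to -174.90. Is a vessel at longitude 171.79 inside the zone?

Band width going east from +153.05° to -174.90°: ((-174.90 − 153.05) mod 360) = 32.05°.
Offset of +171.79° east of the west edge: ((171.79 − 153.05) mod 360) = 18.74°.
18.74° ≤ 32.05° ⇒ inside.

Yes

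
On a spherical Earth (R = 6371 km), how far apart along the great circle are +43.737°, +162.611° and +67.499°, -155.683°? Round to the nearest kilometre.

3593 km

Δλ = -155.683 − 162.611 = -318.294°; wrapped into (−180°, 180°]: 41.706°.
Δφ = 67.499 − 43.737 = 23.762°.
a = sin²(Δφ/2) + cos φ₁ · cos φ₂ · sin²(Δλ/2) = 0.077424.
c = 2·atan2(√a, √(1−a)) = 0.56395 rad → d = 6371·c ≈ 3592.92 km.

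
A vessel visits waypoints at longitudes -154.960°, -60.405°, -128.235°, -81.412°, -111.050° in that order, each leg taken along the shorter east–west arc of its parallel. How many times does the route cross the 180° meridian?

0

Leg 1: -154.960° → -60.405°, shortest Δλ = 94.555° (east) — does not cross 180°.
Leg 2: -60.405° → -128.235°, shortest Δλ = -67.83° (west) — does not cross 180°.
Leg 3: -128.235° → -81.412°, shortest Δλ = 46.823° (east) — does not cross 180°.
Leg 4: -81.412° → -111.050°, shortest Δλ = -29.638° (west) — does not cross 180°.
Total crossings: 0.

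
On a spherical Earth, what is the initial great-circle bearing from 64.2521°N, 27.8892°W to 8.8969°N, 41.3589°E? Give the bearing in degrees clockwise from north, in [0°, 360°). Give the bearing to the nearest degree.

Δλ = 41.3589 − -27.8892 = 69.2481°.
θ = atan2( sin Δλ · cos φ₂ , cos φ₁ · sin φ₂ − sin φ₁ · cos φ₂ · cos Δλ )
  = atan2(0.92387, -0.24812) = 105.033° → normalised to [0°, 360°): 105.033°.

105°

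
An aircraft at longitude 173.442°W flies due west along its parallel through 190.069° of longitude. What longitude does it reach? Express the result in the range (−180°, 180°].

3.511°W

Start at -173.442°; shift −190.069° → -363.511°.
-363.511° lies outside (−180°, 180°]; add 360° → -3.511°.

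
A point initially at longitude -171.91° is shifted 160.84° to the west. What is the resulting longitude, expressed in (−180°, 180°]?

Start at -171.91°; shift −160.84° → -332.75°.
-332.75° lies outside (−180°, 180°]; add 360° → +27.25°.

+27.25°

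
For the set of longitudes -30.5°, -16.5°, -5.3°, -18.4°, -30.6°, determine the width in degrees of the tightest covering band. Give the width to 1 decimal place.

Sort the longitudes: -30.6°, -30.5°, -18.4°, -16.5°, -5.3°.
Eastward gaps between consecutive values (wrapping around): 0.1°, 12.1°, 1.9°, 11.2°, 334.7°.
Largest gap = 334.7° ⇒ minimal covering band is its complement: 360° − 334.7° = 25.3°.
Band runs from -30.6° eastward to -5.3°.

25.3°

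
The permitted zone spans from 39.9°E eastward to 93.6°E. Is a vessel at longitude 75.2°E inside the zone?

Band width going east from +39.9° to +93.6°: ((93.6 − 39.9) mod 360) = 53.7°.
Offset of +75.2° east of the west edge: ((75.2 − 39.9) mod 360) = 35.3°.
35.3° ≤ 53.7° ⇒ inside.

Yes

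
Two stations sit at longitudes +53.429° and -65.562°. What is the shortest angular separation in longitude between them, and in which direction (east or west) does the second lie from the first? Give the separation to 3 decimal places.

Raw difference: -65.562 − 53.429 = -118.991°.
Normalise into (−180°, 180°]: -118.991° stays -118.991°.
Negative ⇒ the second point lies to the west; separation 118.991°.

118.991° west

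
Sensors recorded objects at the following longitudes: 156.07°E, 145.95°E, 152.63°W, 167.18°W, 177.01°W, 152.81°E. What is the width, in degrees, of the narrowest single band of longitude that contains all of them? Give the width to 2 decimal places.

61.42°

Sort the longitudes: -177.01°, -167.18°, -152.63°, +145.95°, +152.81°, +156.07°.
Eastward gaps between consecutive values (wrapping around): 9.83°, 14.55°, 298.58°, 6.86°, 3.26°, 26.92°.
Largest gap = 298.58° ⇒ minimal covering band is its complement: 360° − 298.58° = 61.42°.
Band runs from +145.95° eastward to -152.63°, crossing the antimeridian.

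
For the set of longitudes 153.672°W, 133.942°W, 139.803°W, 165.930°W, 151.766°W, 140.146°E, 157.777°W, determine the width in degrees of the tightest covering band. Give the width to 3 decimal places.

85.912°

Sort the longitudes: -165.930°, -157.777°, -153.672°, -151.766°, -139.803°, -133.942°, +140.146°.
Eastward gaps between consecutive values (wrapping around): 8.153°, 4.105°, 1.906°, 11.963°, 5.861°, 274.088°, 53.924°.
Largest gap = 274.088° ⇒ minimal covering band is its complement: 360° − 274.088° = 85.912°.
Band runs from +140.146° eastward to -133.942°, crossing the antimeridian.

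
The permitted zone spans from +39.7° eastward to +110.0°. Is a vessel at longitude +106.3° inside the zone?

Band width going east from +39.7° to +110.0°: ((110.0 − 39.7) mod 360) = 70.3°.
Offset of +106.3° east of the west edge: ((106.3 − 39.7) mod 360) = 66.6°.
66.6° ≤ 70.3° ⇒ inside.

Yes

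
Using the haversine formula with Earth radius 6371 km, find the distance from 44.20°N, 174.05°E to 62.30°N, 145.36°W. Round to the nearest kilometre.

Δλ = -145.36 − 174.05 = -319.41°; wrapped into (−180°, 180°]: 40.59°.
Δφ = 62.30 − 44.20 = 18.10°.
a = sin²(Δφ/2) + cos φ₁ · cos φ₂ · sin²(Δλ/2) = 0.064835.
c = 2·atan2(√a, √(1−a)) = 0.51492 rad → d = 6371·c ≈ 3280.57 km.

3281 km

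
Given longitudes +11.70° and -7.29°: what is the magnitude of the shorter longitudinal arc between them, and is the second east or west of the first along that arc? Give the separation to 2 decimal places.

Raw difference: -7.29 − 11.70 = -18.99°.
Normalise into (−180°, 180°]: -18.99° stays -18.99°.
Negative ⇒ the second point lies to the west; separation 18.99°.

18.99° west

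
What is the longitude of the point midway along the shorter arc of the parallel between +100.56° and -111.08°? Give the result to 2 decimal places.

Signed shortest Δλ from +100.56° to -111.08° is +148.36°.
Midpoint longitude = +100.56° + (+148.36°)/2 = +100.56° + 74.18° = +174.74°.
(The naïve average (+100.56 + -111.08)/2 = -5.26° is on the wrong side of the globe.)

+174.74°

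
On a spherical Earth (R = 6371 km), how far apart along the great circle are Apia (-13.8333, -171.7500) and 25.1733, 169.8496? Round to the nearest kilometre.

4774 km

Δλ = 169.8496 − -171.7500 = 341.5996°; wrapped into (−180°, 180°]: -18.4004°.
Δφ = 25.1733 − -13.8333 = 39.0066°.
a = sin²(Δφ/2) + cos φ₁ · cos φ₂ · sin²(Δλ/2) = 0.133927.
c = 2·atan2(√a, √(1−a)) = 0.74933 rad → d = 6371·c ≈ 4773.99 km.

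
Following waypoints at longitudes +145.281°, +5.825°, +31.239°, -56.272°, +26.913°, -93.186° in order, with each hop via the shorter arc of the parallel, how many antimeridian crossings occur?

Leg 1: +145.281° → +5.825°, shortest Δλ = -139.456° (west) — does not cross 180°.
Leg 2: +5.825° → +31.239°, shortest Δλ = 25.414° (east) — does not cross 180°.
Leg 3: +31.239° → -56.272°, shortest Δλ = -87.511° (west) — does not cross 180°.
Leg 4: -56.272° → +26.913°, shortest Δλ = 83.185° (east) — does not cross 180°.
Leg 5: +26.913° → -93.186°, shortest Δλ = -120.099° (west) — does not cross 180°.
Total crossings: 0.

0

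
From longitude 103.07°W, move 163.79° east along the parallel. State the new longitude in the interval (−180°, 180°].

60.72°E

Start at -103.07°; shift +163.79° → +60.72°.
+60.72° already lies in (−180°, 180°].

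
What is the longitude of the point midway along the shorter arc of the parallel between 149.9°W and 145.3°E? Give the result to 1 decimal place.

177.7°E

Signed shortest Δλ from -149.9° to +145.3° is -64.8°.
Midpoint longitude = -149.9° + (-64.8°)/2 = -149.9° − 32.4° = -182.3°.
Normalise into (−180°, 180°]: +177.7°.
(The naïve average (-149.9 + +145.3)/2 = -2.3° is on the wrong side of the globe.)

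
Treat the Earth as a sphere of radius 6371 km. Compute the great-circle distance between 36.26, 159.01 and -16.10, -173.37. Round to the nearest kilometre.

Δλ = -173.37 − 159.01 = -332.38°; wrapped into (−180°, 180°]: 27.62°.
Δφ = -16.10 − 36.26 = -52.36°.
a = sin²(Δφ/2) + cos φ₁ · cos φ₂ · sin²(Δλ/2) = 0.238794.
c = 2·atan2(√a, √(1−a)) = 1.02112 rad → d = 6371·c ≈ 6505.54 km.

6506 km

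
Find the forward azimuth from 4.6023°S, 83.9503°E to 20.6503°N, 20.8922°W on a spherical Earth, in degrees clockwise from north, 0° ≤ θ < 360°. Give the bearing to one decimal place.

Δλ = -20.8922 − 83.9503 = -104.8425°.
θ = atan2( sin Δλ · cos φ₂ , cos φ₁ · sin φ₂ − sin φ₁ · cos φ₂ · cos Δλ )
  = atan2(-0.90453, 0.33229) = -69.828° → normalised to [0°, 360°): 290.172°.

290.2°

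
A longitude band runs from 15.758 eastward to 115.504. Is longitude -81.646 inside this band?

Band width going east from +15.758° to +115.504°: ((115.504 − 15.758) mod 360) = 99.746°.
Offset of -81.646° east of the west edge: ((-81.646 − 15.758) mod 360) = 262.596°.
262.596° > 99.746° ⇒ outside.

No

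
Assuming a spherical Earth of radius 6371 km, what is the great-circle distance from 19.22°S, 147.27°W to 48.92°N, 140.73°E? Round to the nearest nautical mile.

5598 nmi

Δλ = 140.73 − -147.27 = 288.00°; wrapped into (−180°, 180°]: -72.00°.
Δφ = 48.92 − -19.22 = 68.14°.
a = sin²(Δφ/2) + cos φ₁ · cos φ₂ · sin²(Δλ/2) = 0.528203.
c = 2·atan2(√a, √(1−a)) = 1.62723 rad → d = 6371·c ≈ 10367.09 km ≈ 5597.78 nmi.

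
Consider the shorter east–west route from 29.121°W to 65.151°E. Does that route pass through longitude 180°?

No

Signed shortest Δλ = ((65.151 − -29.121 + 180) mod 360) − 180 = 94.272°.
Going east by 94.272° from -29.121° reaches +65.151° without touching 180°.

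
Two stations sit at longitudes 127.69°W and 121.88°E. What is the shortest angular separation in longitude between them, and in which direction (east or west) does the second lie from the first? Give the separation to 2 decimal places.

110.43° west

Raw difference: 121.88 − -127.69 = 249.57°.
Normalise into (−180°, 180°]: 249.57° − 360° = -110.43°.
Negative ⇒ the second point lies to the west; separation 110.43°.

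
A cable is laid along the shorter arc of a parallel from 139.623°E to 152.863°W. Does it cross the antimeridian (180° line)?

Yes

Naïve |-152.863 − 139.623| = 292.486° > 180°, so the shorter arc goes the other way round — across 180°.
Signed shortest Δλ = ((-152.863 − 139.623 + 180) mod 360) − 180 = 67.514°.
Going east by 67.514° from +139.623° passes through 180° before reaching -152.863°.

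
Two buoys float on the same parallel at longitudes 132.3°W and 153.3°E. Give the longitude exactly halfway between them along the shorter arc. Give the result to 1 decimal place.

169.5°W

Signed shortest Δλ from -132.3° to +153.3° is -74.4°.
Midpoint longitude = -132.3° + (-74.4°)/2 = -132.3° − 37.2° = -169.5°.
(The naïve average (-132.3 + +153.3)/2 = 10.5° is on the wrong side of the globe.)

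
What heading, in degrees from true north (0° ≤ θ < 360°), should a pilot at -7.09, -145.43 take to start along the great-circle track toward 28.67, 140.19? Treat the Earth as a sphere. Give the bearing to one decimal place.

300.9°

Δλ = 140.19 − -145.43 = 285.62°; wrapped into (−180°, 180°]: -74.38°.
θ = atan2( sin Δλ · cos φ₂ , cos φ₁ · sin φ₂ − sin φ₁ · cos φ₂ · cos Δλ )
  = atan2(-0.84499, 0.50525) = -59.123° → normalised to [0°, 360°): 300.877°.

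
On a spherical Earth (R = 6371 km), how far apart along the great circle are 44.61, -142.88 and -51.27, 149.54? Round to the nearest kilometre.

Δλ = 149.54 − -142.88 = 292.42°; wrapped into (−180°, 180°]: -67.58°.
Δφ = -51.27 − 44.61 = -95.88°.
a = sin²(Δφ/2) + cos φ₁ · cos φ₂ · sin²(Δλ/2) = 0.688987.
c = 2·atan2(√a, √(1−a)) = 1.95840 rad → d = 6371·c ≈ 12476.99 km.

12477 km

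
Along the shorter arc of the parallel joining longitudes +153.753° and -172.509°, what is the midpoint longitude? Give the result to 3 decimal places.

+170.622°

Signed shortest Δλ from +153.753° to -172.509° is +33.738°.
Midpoint longitude = +153.753° + (+33.738°)/2 = +153.753° + 16.869° = +170.622°.
(The naïve average (+153.753 + -172.509)/2 = -9.378° is on the wrong side of the globe.)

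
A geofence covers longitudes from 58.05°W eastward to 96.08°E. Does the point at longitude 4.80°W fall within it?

Yes

Band width going east from -58.05° to +96.08°: ((96.08 − -58.05) mod 360) = 154.13°.
Offset of -4.80° east of the west edge: ((-4.80 − -58.05) mod 360) = 53.25°.
53.25° ≤ 154.13° ⇒ inside.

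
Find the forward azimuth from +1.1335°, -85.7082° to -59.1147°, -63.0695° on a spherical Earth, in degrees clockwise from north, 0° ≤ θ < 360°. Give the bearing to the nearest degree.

Δλ = -63.0695 − -85.7082 = 22.6387°.
θ = atan2( sin Δλ · cos φ₂ , cos φ₁ · sin φ₂ − sin φ₁ · cos φ₂ · cos Δλ )
  = atan2(0.19759, -0.86740) = 167.167° → normalised to [0°, 360°): 167.167°.

167°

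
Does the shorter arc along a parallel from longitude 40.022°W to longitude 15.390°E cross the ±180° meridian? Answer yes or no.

No

Signed shortest Δλ = ((15.390 − -40.022 + 180) mod 360) − 180 = 55.412°.
Going east by 55.412° from -40.022° reaches +15.390° without touching 180°.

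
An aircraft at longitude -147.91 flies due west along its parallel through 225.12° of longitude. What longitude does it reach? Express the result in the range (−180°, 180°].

-13.03°

Start at -147.91°; shift −225.12° → -373.03°.
-373.03° lies outside (−180°, 180°]; add 360° → -13.03°.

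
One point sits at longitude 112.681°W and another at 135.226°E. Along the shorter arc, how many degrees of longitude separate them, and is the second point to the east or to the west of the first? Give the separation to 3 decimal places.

112.093° west

Raw difference: 135.226 − -112.681 = 247.907°.
Normalise into (−180°, 180°]: 247.907° − 360° = -112.093°.
Negative ⇒ the second point lies to the west; separation 112.093°.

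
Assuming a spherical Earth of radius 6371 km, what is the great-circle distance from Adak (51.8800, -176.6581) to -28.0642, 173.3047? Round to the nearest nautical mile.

4829 nmi

Δλ = 173.3047 − -176.6581 = 349.9628°; wrapped into (−180°, 180°]: -10.0372°.
Δφ = -28.0642 − 51.8800 = -79.9442°.
a = sin²(Δφ/2) + cos φ₁ · cos φ₂ · sin²(Δλ/2) = 0.416865.
c = 2·atan2(√a, √(1−a)) = 1.40375 rad → d = 6371·c ≈ 8943.29 km ≈ 4828.99 nmi.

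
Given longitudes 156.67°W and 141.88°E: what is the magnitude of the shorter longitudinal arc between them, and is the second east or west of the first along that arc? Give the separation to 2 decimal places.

61.45° west

Raw difference: 141.88 − -156.67 = 298.55°.
Normalise into (−180°, 180°]: 298.55° − 360° = -61.45°.
Negative ⇒ the second point lies to the west; separation 61.45°.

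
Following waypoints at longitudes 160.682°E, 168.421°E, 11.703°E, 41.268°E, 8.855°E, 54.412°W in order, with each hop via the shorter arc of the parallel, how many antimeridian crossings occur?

Leg 1: +160.682° → +168.421°, shortest Δλ = 7.739° (east) — does not cross 180°.
Leg 2: +168.421° → +11.703°, shortest Δλ = -156.718° (west) — does not cross 180°.
Leg 3: +11.703° → +41.268°, shortest Δλ = 29.565° (east) — does not cross 180°.
Leg 4: +41.268° → +8.855°, shortest Δλ = -32.413° (west) — does not cross 180°.
Leg 5: +8.855° → -54.412°, shortest Δλ = -63.267° (west) — does not cross 180°.
Total crossings: 0.

0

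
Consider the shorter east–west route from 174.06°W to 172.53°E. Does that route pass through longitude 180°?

Yes

Naïve |172.53 − -174.06| = 346.59° > 180°, so the shorter arc goes the other way round — across 180°.
Signed shortest Δλ = ((172.53 − -174.06 + 180) mod 360) − 180 = -13.41°.
Going west by 13.41° from -174.06° passes through 180° before reaching +172.53°.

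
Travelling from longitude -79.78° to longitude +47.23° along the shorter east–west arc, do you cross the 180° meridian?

No

Signed shortest Δλ = ((47.23 − -79.78 + 180) mod 360) − 180 = 127.01°.
Going east by 127.01° from -79.78° reaches +47.23° without touching 180°.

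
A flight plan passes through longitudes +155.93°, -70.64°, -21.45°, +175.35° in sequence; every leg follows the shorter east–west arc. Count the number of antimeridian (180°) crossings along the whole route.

2

Leg 1: +155.93° → -70.64°, shortest Δλ = 133.43° (east) — crosses 180°.
Leg 2: -70.64° → -21.45°, shortest Δλ = 49.19° (east) — does not cross 180°.
Leg 3: -21.45° → +175.35°, shortest Δλ = -163.2° (west) — crosses 180°.
Total crossings: 2.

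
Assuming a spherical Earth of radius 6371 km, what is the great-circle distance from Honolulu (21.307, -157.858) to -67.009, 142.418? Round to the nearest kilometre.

10974 km

Δλ = 142.418 − -157.858 = 300.276°; wrapped into (−180°, 180°]: -59.724°.
Δφ = -67.009 − 21.307 = -88.316°.
a = sin²(Δφ/2) + cos φ₁ · cos φ₂ · sin²(Δλ/2) = 0.575521.
c = 2·atan2(√a, √(1−a)) = 1.72242 rad → d = 6371·c ≈ 10973.52 km.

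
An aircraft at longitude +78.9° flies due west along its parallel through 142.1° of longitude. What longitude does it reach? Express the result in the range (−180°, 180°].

-63.2°

Start at +78.9°; shift −142.1° → -63.2°.
-63.2° already lies in (−180°, 180°].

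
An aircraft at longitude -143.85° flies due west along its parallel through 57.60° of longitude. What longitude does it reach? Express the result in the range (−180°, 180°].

Start at -143.85°; shift −57.60° → -201.45°.
-201.45° lies outside (−180°, 180°]; add 360° → +158.55°.

+158.55°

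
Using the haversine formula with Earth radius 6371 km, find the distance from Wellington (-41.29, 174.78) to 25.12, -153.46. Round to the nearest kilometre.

8078 km

Δλ = -153.46 − 174.78 = -328.24°; wrapped into (−180°, 180°]: 31.76°.
Δφ = 25.12 − -41.29 = 66.41°.
a = sin²(Δφ/2) + cos φ₁ · cos φ₂ · sin²(Δλ/2) = 0.350840.
c = 2·atan2(√a, √(1−a)) = 1.26787 rad → d = 6371·c ≈ 8077.57 km.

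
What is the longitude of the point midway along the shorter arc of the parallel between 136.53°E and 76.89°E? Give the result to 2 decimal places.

Signed shortest Δλ from +136.53° to +76.89° is -59.64°.
Midpoint longitude = +136.53° + (-59.64°)/2 = +136.53° − 29.82° = +106.71°.

106.71°E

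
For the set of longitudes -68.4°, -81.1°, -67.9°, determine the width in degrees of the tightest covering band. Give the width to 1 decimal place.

13.2°

Sort the longitudes: -81.1°, -68.4°, -67.9°.
Eastward gaps between consecutive values (wrapping around): 12.7°, 0.5°, 346.8°.
Largest gap = 346.8° ⇒ minimal covering band is its complement: 360° − 346.8° = 13.2°.
Band runs from -81.1° eastward to -67.9°.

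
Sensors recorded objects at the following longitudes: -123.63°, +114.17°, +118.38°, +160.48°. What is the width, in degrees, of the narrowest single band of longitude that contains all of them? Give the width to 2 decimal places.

122.20°

Sort the longitudes: -123.63°, +114.17°, +118.38°, +160.48°.
Eastward gaps between consecutive values (wrapping around): 237.80°, 4.21°, 42.10°, 75.89°.
Largest gap = 237.80° ⇒ minimal covering band is its complement: 360° − 237.80° = 122.20°.
Band runs from +114.17° eastward to -123.63°, crossing the antimeridian.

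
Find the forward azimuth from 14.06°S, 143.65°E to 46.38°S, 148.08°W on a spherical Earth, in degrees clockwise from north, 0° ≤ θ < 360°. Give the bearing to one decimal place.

135.0°

Δλ = -148.08 − 143.65 = -291.73°; wrapped into (−180°, 180°]: 68.27°.
θ = atan2( sin Δλ · cos φ₂ , cos φ₁ · sin φ₂ − sin φ₁ · cos φ₂ · cos Δλ )
  = atan2(0.64085, -0.64019) = 134.971° → normalised to [0°, 360°): 134.971°.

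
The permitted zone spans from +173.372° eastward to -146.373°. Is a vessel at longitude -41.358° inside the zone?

Band width going east from +173.372° to -146.373°: ((-146.373 − 173.372) mod 360) = 40.255°.
Offset of -41.358° east of the west edge: ((-41.358 − 173.372) mod 360) = 145.270°.
145.270° > 40.255° ⇒ outside.

No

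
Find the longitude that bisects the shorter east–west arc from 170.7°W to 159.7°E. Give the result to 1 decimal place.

Signed shortest Δλ from -170.7° to +159.7° is -29.6°.
Midpoint longitude = -170.7° + (-29.6°)/2 = -170.7° − 14.8° = -185.5°.
Normalise into (−180°, 180°]: +174.5°.
(The naïve average (-170.7 + +159.7)/2 = -5.5° is on the wrong side of the globe.)

174.5°E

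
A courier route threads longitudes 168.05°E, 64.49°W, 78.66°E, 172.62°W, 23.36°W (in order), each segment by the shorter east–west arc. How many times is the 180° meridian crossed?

2

Leg 1: +168.05° → -64.49°, shortest Δλ = 127.46° (east) — crosses 180°.
Leg 2: -64.49° → +78.66°, shortest Δλ = 143.15° (east) — does not cross 180°.
Leg 3: +78.66° → -172.62°, shortest Δλ = 108.72° (east) — crosses 180°.
Leg 4: -172.62° → -23.36°, shortest Δλ = 149.26° (east) — does not cross 180°.
Total crossings: 2.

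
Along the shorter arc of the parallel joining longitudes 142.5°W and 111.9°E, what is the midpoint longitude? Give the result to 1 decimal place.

Signed shortest Δλ from -142.5° to +111.9° is -105.6°.
Midpoint longitude = -142.5° + (-105.6°)/2 = -142.5° − 52.8° = -195.3°.
Normalise into (−180°, 180°]: +164.7°.
(The naïve average (-142.5 + +111.9)/2 = -15.3° is on the wrong side of the globe.)

164.7°E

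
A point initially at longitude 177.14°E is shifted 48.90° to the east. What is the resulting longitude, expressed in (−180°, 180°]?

Start at +177.14°; shift +48.90° → +226.04°.
+226.04° lies outside (−180°, 180°]; subtract 360° → -133.96°.

133.96°W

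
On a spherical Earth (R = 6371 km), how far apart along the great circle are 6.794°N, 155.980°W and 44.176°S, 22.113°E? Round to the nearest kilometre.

Δλ = 22.113 − -155.980 = 178.093°.
Δφ = -44.176 − 6.794 = -50.970°.
a = sin²(Δφ/2) + cos φ₁ · cos φ₂ · sin²(Δλ/2) = 0.897105.
c = 2·atan2(√a, √(1−a)) = 2.48850 rad → d = 6371·c ≈ 15854.26 km.

15854 km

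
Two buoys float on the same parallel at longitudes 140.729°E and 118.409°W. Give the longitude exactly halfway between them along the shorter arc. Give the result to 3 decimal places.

168.840°W

Signed shortest Δλ from +140.729° to -118.409° is +100.862°.
Midpoint longitude = +140.729° + (+100.862°)/2 = +140.729° + 50.431° = +191.160°.
Normalise into (−180°, 180°]: -168.840°.
(The naïve average (+140.729 + -118.409)/2 = 11.16° is on the wrong side of the globe.)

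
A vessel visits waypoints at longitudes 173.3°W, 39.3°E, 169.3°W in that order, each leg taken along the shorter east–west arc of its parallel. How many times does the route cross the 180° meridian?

2

Leg 1: -173.3° → +39.3°, shortest Δλ = -147.4° (west) — crosses 180°.
Leg 2: +39.3° → -169.3°, shortest Δλ = 151.4° (east) — crosses 180°.
Total crossings: 2.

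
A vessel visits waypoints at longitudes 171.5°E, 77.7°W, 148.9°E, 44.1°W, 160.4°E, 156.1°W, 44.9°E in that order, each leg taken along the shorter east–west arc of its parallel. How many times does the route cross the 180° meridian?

6

Leg 1: +171.5° → -77.7°, shortest Δλ = 110.8° (east) — crosses 180°.
Leg 2: -77.7° → +148.9°, shortest Δλ = -133.4° (west) — crosses 180°.
Leg 3: +148.9° → -44.1°, shortest Δλ = 167.0° (east) — crosses 180°.
Leg 4: -44.1° → +160.4°, shortest Δλ = -155.5° (west) — crosses 180°.
Leg 5: +160.4° → -156.1°, shortest Δλ = 43.5° (east) — crosses 180°.
Leg 6: -156.1° → +44.9°, shortest Δλ = -159.0° (west) — crosses 180°.
Total crossings: 6.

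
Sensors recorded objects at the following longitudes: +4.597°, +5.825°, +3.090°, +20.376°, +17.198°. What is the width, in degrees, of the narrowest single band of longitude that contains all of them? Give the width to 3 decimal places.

17.286°

Sort the longitudes: +3.090°, +4.597°, +5.825°, +17.198°, +20.376°.
Eastward gaps between consecutive values (wrapping around): 1.507°, 1.228°, 11.373°, 3.178°, 342.714°.
Largest gap = 342.714° ⇒ minimal covering band is its complement: 360° − 342.714° = 17.286°.
Band runs from +3.090° eastward to +20.376°.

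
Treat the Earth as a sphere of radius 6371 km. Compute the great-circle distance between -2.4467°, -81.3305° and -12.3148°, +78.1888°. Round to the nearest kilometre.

Δλ = 78.1888 − -81.3305 = 159.5193°.
Δφ = -12.3148 − -2.4467 = -9.8681°.
a = sin²(Δφ/2) + cos φ₁ · cos φ₂ · sin²(Δλ/2) = 0.952648.
c = 2·atan2(√a, √(1−a)) = 2.70287 rad → d = 6371·c ≈ 17219.99 km.

17220 km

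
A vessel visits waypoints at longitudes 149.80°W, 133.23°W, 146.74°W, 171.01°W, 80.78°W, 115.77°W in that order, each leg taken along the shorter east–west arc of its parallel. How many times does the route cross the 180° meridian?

0

Leg 1: -149.80° → -133.23°, shortest Δλ = 16.57° (east) — does not cross 180°.
Leg 2: -133.23° → -146.74°, shortest Δλ = -13.51° (west) — does not cross 180°.
Leg 3: -146.74° → -171.01°, shortest Δλ = -24.27° (west) — does not cross 180°.
Leg 4: -171.01° → -80.78°, shortest Δλ = 90.23° (east) — does not cross 180°.
Leg 5: -80.78° → -115.77°, shortest Δλ = -34.99° (west) — does not cross 180°.
Total crossings: 0.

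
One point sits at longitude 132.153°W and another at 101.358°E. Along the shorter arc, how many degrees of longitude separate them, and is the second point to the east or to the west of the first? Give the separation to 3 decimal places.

126.489° west

Raw difference: 101.358 − -132.153 = 233.511°.
Normalise into (−180°, 180°]: 233.511° − 360° = -126.489°.
Negative ⇒ the second point lies to the west; separation 126.489°.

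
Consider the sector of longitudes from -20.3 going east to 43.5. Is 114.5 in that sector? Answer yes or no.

Band width going east from -20.3° to +43.5°: ((43.5 − -20.3) mod 360) = 63.8°.
Offset of +114.5° east of the west edge: ((114.5 − -20.3) mod 360) = 134.8°.
134.8° > 63.8° ⇒ outside.

No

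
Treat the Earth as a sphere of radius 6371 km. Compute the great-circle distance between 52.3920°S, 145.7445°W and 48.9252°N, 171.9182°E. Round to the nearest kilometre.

11954 km

Δλ = 171.9182 − -145.7445 = 317.6627°; wrapped into (−180°, 180°]: -42.3373°.
Δφ = 48.9252 − -52.3920 = 101.3172°.
a = sin²(Δφ/2) + cos φ₁ · cos φ₂ · sin²(Δλ/2) = 0.650408.
c = 2·atan2(√a, √(1−a)) = 1.87634 rad → d = 6371·c ≈ 11954.18 km.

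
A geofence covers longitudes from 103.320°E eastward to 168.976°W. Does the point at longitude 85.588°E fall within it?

Band width going east from +103.320° to -168.976°: ((-168.976 − 103.320) mod 360) = 87.704°.
Offset of +85.588° east of the west edge: ((85.588 − 103.320) mod 360) = 342.268°.
342.268° > 87.704° ⇒ outside.

No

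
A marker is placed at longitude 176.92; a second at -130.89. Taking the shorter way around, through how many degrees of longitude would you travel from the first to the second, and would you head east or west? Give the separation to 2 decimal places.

Raw difference: -130.89 − 176.92 = -307.81°.
Normalise into (−180°, 180°]: -307.81° + 360° = 52.19°.
Positive ⇒ the second point lies to the east; separation 52.19°.

52.19° east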